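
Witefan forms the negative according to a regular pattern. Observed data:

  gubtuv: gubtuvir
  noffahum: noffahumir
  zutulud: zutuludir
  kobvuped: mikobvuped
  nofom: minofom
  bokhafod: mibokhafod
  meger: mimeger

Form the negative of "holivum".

"holivum" has last vowel 'u'. The stems whose last vowel is 'u' (gubtuv → gubtuvir, noffahum → noffahumir, zutulud → zutuludir) add -ir.
The other pattern: stems whose last vowel is 'e' or 'o' add the prefix mi-.
So holivum → holivumir.

holivumir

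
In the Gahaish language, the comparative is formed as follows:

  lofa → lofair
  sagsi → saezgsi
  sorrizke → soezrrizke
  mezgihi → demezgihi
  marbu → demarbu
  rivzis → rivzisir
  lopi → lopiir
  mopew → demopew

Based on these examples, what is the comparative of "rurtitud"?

mezgihi and sagsi both end in -i yet inflect differently (demezgihi, saezgsi), so the final letter is not what conditions the rule; the first letter is.
"rurtitud" begins with r-. The one such stem in the data (rivzis → rivzisir) adds -ir, so the same rule applies.
The other patterns: stems beginning with m- add the prefix de-; stems beginning with s- insert -ez- after the first vowel.
So rurtitud → rurtitudir.

rurtitudir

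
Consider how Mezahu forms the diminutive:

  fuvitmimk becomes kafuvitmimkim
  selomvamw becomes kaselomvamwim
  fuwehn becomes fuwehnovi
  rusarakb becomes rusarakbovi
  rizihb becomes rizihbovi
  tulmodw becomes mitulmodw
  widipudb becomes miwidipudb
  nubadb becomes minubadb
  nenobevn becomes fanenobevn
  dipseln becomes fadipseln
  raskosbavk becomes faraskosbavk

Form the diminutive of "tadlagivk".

selomvamw and tulmodw both end in -w yet inflect differently (kaselomvamwim, mitulmodw), so the final letter is not what conditions the rule; the second-to-last letter is.
"tadlagivk" has second-to-last letter 'v'. The stems whose second-to-last letter is 'v' (nenobevn → fanenobevn, raskosbavk → faraskosbavk) add the prefix fa-.
The other patterns: stems whose second-to-last letter is 'm' add ka- … -im around the stem; stems whose second-to-last letter is 'h' or 'k' add -ovi; stems whose second-to-last letter is 'd' add the prefix mi-.
So tadlagivk → fatadlagivk.

fatadlagivk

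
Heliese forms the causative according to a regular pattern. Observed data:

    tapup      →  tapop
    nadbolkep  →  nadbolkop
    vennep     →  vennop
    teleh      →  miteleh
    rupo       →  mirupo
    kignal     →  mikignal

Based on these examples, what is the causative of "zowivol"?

"zowivol" ends in -l. The one such stem in the data (kignal → mikignal) adds the prefix mi-, so the same rule applies.
So zowivol → mizowivol.

mizowivol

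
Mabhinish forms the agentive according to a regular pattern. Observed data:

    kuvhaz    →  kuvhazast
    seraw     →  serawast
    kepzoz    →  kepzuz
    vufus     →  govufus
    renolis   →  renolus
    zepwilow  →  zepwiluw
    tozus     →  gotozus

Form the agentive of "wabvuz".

gowabvuz

"wabvuz" has last vowel 'u'. The stems whose last vowel is 'u' (tozus → gotozus, vufus → govufus) add the prefix go-.
The other patterns: stems whose last vowel is 'i' or 'o' change the last vowel to 'u'; stems whose last vowel is 'a' add -ast.
So wabvuz → gowabvuz.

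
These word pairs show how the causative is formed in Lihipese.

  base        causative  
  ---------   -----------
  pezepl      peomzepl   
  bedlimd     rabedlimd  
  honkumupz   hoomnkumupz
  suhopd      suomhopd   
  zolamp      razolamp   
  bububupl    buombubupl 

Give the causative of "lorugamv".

ralorugamv

"lorugamv" has second-to-last letter 'm'. The stems whose second-to-last letter is 'm' (bedlimd → rabedlimd, zolamp → razolamp) add the prefix ra-.
So lorugamv → ralorugamv.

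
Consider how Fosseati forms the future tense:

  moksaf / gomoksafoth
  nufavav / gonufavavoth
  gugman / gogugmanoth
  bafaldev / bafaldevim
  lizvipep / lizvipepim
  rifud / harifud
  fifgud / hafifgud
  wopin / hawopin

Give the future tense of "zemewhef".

zemewhefim

"zemewhef" has last vowel 'e'. The stems whose last vowel is 'e' (bafaldev → bafaldevim, lizvipep → lizvipepim) add -im.
The other patterns: stems whose last vowel is 'a' add go- … -oth around the stem; stems whose last vowel is 'i' or 'u' add the prefix ha-.
So zemewhef → zemewhefim.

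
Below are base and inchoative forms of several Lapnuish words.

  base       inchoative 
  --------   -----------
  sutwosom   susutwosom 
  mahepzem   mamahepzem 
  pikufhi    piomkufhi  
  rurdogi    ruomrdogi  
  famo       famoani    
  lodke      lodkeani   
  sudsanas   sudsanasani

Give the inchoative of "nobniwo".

nobniwoani

sutwosom and famo both have last vowel 'o' yet inflect differently (susutwosom, famoani), so the last vowel is not what conditions the rule; the final letter is.
"nobniwo" ends in -o. The one such stem in the data (famo → famoani) adds -ani, so the same rule applies.
The other patterns: stems ending in -m repeat the first consonant+vowel as a prefix; stems ending in -i insert -om- after the first vowel.
So nobniwo → nobniwoani.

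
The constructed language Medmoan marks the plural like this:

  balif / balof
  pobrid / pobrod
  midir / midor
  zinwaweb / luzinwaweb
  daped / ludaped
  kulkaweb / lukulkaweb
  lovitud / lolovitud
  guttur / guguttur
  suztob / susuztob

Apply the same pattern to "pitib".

pobrid and daped both end in -d yet inflect differently (pobrod, ludaped), so the final letter is not what conditions the rule; the last vowel is.
"pitib" has last vowel 'i'. The stems whose last vowel is 'i' (balif → balof, pobrid → pobrod, midir → midor) change the last vowel to 'o'.
So pitib → pitob.

pitob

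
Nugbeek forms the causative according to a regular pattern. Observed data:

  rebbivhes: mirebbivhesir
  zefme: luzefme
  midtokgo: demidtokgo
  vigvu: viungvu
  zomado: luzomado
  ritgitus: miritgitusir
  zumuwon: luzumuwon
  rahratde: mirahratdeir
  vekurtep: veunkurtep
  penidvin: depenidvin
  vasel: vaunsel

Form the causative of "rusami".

zefme and rahratde both end in -e yet inflect differently (luzefme, mirahratdeir), so the final letter is not what conditions the rule; the first letter is.
"rusami" begins with r-. The stems beginning with r- (ritgitus → miritgitusir, rebbivhes → mirebbivhesir, rahratde → mirahratdeir) add mi- … -ir around the stem.
So rusami → mirusamiir.

mirusamiir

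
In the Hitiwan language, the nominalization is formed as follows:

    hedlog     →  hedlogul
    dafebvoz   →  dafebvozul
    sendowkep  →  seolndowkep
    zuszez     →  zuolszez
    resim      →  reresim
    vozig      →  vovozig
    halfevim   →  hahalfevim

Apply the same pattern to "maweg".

maolweg

"maweg" has last vowel 'e'. The stems whose last vowel is 'e' (sendowkep → seolndowkep, zuszez → zuolszez) insert -ol- after the first vowel.
So maweg → maolweg.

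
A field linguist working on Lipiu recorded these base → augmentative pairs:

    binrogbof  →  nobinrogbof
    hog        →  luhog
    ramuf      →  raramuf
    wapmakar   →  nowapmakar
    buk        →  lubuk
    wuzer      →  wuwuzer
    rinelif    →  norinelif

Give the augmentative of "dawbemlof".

wuzer and wapmakar both end in -r yet inflect differently (wuwuzer, nowapmakar), so the final letter is not what conditions the rule; the number of vowels is.
"dawbemlof" has 3 vowels. The stems with 3 vowels (wapmakar → nowapmakar, binrogbof → nobinrogbof, rinelif → norinelif) add the prefix no-.
The other patterns: stems with 1 vowel add the prefix lu-; stems with 2 vowels repeat the first consonant+vowel as a prefix.
So dawbemlof → nodawbemlof.

nodawbemlof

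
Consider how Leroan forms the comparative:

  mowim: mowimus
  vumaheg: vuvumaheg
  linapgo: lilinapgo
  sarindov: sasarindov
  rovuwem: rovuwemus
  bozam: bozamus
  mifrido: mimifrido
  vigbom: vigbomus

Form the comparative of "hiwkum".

hiwkumus

"hiwkum" ends in -m. The stems ending in -m (mowim → mowimus, bozam → bozamus, rovuwem → rovuwemus) add -us.
So hiwkum → hiwkumus.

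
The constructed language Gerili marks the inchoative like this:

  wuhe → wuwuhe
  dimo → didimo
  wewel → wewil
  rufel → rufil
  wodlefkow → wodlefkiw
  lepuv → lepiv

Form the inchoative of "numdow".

numdiw

wuhe and wewel both have last vowel 'e' yet inflect differently (wuwuhe, wewil), so the last vowel is not what conditions the rule; whether the stem ends in a vowel or a consonant is.
"numdow" ends in a consonant. The stems ending in a consonant (wewel → wewil, rufel → rufil, wodlefkow → wodlefkiw) change the last vowel to 'i'.
The other pattern: stems ending in a vowel repeat the first consonant+vowel as a prefix.
So numdow → numdiw.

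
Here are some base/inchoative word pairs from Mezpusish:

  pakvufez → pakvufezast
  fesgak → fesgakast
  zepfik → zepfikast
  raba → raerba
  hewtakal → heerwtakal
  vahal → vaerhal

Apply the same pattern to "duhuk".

fesgak and raba both have last vowel 'a' yet inflect differently (fesgakast, raerba), so the last vowel is not what conditions the rule; the final letter is.
"duhuk" ends in -k. The stems ending in -k (fesgak → fesgakast, zepfik → zepfikast) add -ast.
So duhuk → duhukast.

duhukast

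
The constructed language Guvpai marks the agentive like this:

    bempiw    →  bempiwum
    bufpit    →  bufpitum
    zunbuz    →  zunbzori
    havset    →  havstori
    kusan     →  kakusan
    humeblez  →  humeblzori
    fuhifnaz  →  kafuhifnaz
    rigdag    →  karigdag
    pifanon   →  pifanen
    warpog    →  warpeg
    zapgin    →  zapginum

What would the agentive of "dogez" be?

dogzori

zapgin and kusan both end in -n yet inflect differently (zapginum, kakusan), so the final letter is not what conditions the rule; the last vowel is.
"dogez" has last vowel 'e'. The stems whose last vowel is 'e' (humeblez → humeblzori, havset → havstori) delete the last vowel and add -ori.
The other patterns: stems whose last vowel is 'i' add -um; stems whose last vowel is 'a' add the prefix ka-; stems whose last vowel is 'o' change the last vowel to 'e'.
So dogez → dogzori.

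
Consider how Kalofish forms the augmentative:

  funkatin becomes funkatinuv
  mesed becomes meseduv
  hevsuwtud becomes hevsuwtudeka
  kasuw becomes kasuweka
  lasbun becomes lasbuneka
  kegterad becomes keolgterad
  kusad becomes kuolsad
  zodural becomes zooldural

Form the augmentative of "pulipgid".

"pulipgid" has last vowel 'i'. The one such stem in the data (funkatin → funkatinuv) adds -uv, so the same rule applies.
The other patterns: stems whose last vowel is 'u' add -eka; stems whose last vowel is 'a' insert -ol- after the first vowel.
So pulipgid → pulipgiduv.

pulipgiduv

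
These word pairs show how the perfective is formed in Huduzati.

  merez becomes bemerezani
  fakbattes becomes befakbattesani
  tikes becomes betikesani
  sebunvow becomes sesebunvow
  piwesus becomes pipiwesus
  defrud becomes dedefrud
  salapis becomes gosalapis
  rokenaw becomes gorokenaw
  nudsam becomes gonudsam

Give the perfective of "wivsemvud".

wiwivsemvud

fakbattes and piwesus both end in -s yet inflect differently (befakbattesani, pipiwesus), so the final letter is not what conditions the rule; the last vowel is.
"wivsemvud" has last vowel 'u'. The stems whose last vowel is 'u' (piwesus → pipiwesus, defrud → dedefrud) repeat the first consonant+vowel as a prefix.
The other patterns: stems whose last vowel is 'e' add be- … -ani around the stem; stems whose last vowel is 'a' or 'i' add the prefix go-.
So wivsemvud → wiwivsemvud.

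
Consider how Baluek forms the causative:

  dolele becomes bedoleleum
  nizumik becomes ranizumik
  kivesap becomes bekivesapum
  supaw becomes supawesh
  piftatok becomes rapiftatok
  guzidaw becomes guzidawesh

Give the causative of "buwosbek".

rabuwosbek

supaw and kivesap both have last vowel 'a' yet inflect differently (supawesh, bekivesapum), so the last vowel is not what conditions the rule; the final letter is.
"buwosbek" ends in -k. The stems ending in -k (nizumik → ranizumik, piftatok → rapiftatok) add the prefix ra-.
The other patterns: stems ending in -w add -esh; stems ending in -e or -p add be- … -um around the stem.
So buwosbek → rabuwosbek.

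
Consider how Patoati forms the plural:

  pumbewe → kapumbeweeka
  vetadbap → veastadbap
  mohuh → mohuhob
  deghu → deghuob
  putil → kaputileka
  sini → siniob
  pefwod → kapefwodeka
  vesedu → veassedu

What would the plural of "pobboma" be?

kapobbomaeka

vesedu and deghu both end in -u yet inflect differently (veassedu, deghuob), so the final letter is not what conditions the rule; the first letter is.
"pobboma" begins with p-. The stems beginning with p- (pefwod → kapefwodeka, pumbewe → kapumbeweeka, putil → kaputileka) add ka- … -eka around the stem.
The other patterns: stems beginning with v- insert -as- after the first vowel; stems beginning with d-, m- or s- add -ob.
So pobboma → kapobbomaeka.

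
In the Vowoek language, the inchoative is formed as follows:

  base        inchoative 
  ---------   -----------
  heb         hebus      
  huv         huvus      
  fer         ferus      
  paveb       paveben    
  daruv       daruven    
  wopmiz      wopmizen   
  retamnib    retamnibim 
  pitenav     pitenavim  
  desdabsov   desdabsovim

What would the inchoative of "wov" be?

"wov" has 1 vowel. The stems with 1 vowel (heb → hebus, huv → huvus, fer → ferus) add -us.
So wov → wovus.

wovus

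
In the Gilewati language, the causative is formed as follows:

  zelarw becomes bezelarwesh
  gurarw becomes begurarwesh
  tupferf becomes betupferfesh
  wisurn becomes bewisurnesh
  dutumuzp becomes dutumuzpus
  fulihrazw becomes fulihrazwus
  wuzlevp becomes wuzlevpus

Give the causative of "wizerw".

zelarw and fulihrazw both end in -w yet inflect differently (bezelarwesh, fulihrazwus), so the final letter is not what conditions the rule; the second-to-last letter is.
"wizerw" has second-to-last letter 'r'. The stems whose second-to-last letter is 'r' (zelarw → bezelarwesh, gurarw → begurarwesh, tupferf → betupferfesh) add be- … -esh around the stem.
So wizerw → bewizerwesh.

bewizerwesh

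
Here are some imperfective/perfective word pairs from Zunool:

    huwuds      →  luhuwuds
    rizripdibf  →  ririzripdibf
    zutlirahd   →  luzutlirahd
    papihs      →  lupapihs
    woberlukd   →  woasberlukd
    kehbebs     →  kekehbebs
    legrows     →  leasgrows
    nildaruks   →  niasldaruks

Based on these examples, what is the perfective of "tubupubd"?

tutubupubd

kehbebs and legrows both end in -s yet inflect differently (kekehbebs, leasgrows), so the final letter is not what conditions the rule; the second-to-last letter is.
"tubupubd" has second-to-last letter 'b'. The stems whose second-to-last letter is 'b' (kehbebs → kekehbebs, rizripdibf → ririzripdibf) repeat the first consonant+vowel as a prefix.
So tubupubd → tutubupubd.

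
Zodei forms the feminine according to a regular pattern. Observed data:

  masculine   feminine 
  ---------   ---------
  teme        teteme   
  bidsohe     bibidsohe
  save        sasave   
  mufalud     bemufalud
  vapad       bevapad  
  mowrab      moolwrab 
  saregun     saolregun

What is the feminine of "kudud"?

vapad and mowrab both have last vowel 'a' yet inflect differently (bevapad, moolwrab), so the last vowel is not what conditions the rule; the final letter is.
"kudud" ends in -d. The stems ending in -d (mufalud → bemufalud, vapad → bevapad) add the prefix be-.
The other patterns: stems ending in -e repeat the first consonant+vowel as a prefix; stems ending in -b or -n insert -ol- after the first vowel.
So kudud → bekudud.

bekudud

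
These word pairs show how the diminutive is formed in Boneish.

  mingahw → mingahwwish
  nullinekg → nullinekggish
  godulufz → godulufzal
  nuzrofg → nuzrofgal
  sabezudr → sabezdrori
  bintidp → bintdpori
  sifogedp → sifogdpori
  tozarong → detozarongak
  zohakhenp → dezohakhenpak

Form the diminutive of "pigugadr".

nullinekg and nuzrofg both end in -g yet inflect differently (nullinekggish, nuzrofgal), so the final letter is not what conditions the rule; the second-to-last letter is.
"pigugadr" has second-to-last letter 'd'. The stems whose second-to-last letter is 'd' (sabezudr → sabezdrori, bintidp → bintdpori, sifogedp → sifogdpori) delete the last vowel and add -ori.
The other patterns: stems whose second-to-last letter is 'h' or 'k' double the final consonant and add -ish; stems whose second-to-last letter is 'f' add -al; stems whose second-to-last letter is 'n' add de- … -ak around the stem.
So pigugadr → pigugdrori.

pigugdrori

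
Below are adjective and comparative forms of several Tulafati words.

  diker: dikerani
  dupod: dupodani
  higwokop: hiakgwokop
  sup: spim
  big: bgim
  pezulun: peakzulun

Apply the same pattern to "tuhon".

tuhonani

sup and higwokop both end in -p yet inflect differently (spim, hiakgwokop), so the final letter is not what conditions the rule; the number of vowels is.
"tuhon" has 2 vowels. The stems with 2 vowels (dupod → dupodani, diker → dikerani) add -ani.
The other patterns: stems with 1 vowel delete the last vowel and add -im; stems with 3 vowels insert -ak- after the first vowel.
So tuhon → tuhonani.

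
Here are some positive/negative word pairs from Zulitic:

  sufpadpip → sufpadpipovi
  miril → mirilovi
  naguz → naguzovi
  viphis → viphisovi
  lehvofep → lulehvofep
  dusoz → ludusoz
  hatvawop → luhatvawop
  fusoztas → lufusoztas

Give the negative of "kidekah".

"kidekah" has last vowel 'a'. The one such stem in the data (fusoztas → lufusoztas) adds the prefix lu-, so the same rule applies.
The other pattern: stems whose last vowel is 'i' or 'u' add -ovi.
So kidekah → lukidekah.

lukidekah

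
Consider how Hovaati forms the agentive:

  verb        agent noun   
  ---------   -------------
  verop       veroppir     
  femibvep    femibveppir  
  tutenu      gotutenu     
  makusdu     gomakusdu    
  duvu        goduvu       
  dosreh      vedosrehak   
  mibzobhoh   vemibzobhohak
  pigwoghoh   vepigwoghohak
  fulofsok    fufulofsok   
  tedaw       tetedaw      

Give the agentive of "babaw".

bababaw

femibvep and dosreh both have last vowel 'e' yet inflect differently (femibveppir, vedosrehak), so the last vowel is not what conditions the rule; the final letter is.
"babaw" ends in -w. The one such stem in the data (tedaw → tetedaw) repeats the first consonant+vowel as a prefix (as does fulofsok), so the same rule applies.
The other patterns: stems ending in -p double the final consonant and add -ir; stems ending in -u add the prefix go-; stems ending in -h add ve- … -ak around the stem.
So babaw → bababaw.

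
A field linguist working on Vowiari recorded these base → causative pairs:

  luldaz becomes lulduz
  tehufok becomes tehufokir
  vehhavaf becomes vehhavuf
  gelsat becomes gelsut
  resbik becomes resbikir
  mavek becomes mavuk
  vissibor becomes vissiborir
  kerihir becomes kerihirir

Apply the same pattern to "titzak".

mavek and resbik both end in -k yet inflect differently (mavuk, resbikir), so the final letter is not what conditions the rule; the last vowel is.
"titzak" has last vowel 'a'. The stems whose last vowel is 'a' (gelsat → gelsut, vehhavaf → vehhavuf, luldaz → lulduz) change the last vowel to 'u'.
The other pattern: stems whose last vowel is 'i' or 'o' add -ir.
So titzak → titzuk.

titzuk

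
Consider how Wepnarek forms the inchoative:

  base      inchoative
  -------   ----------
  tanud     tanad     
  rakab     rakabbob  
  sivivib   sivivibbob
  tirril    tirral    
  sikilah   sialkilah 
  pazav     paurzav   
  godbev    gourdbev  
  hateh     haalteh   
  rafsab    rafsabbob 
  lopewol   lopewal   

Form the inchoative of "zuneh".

zualneh

rakab and pazav both have last vowel 'a' yet inflect differently (rakabbob, paurzav), so the last vowel is not what conditions the rule; the final letter is.
"zuneh" ends in -h. The stems ending in -h (sikilah → sialkilah, hateh → haalteh) insert -al- after the first vowel.
The other patterns: stems ending in -b double the final consonant and add -ob; stems ending in -v insert -ur- after the first vowel; stems ending in -d or -l change the last vowel to 'a'.
So zuneh → zualneh.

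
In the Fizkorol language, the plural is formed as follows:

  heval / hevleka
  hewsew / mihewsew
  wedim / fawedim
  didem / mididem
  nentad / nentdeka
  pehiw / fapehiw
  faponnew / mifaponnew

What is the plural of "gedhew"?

migedhew

didem and wedim both end in -m yet inflect differently (mididem, fawedim), so the final letter is not what conditions the rule; the last vowel is.
"gedhew" has last vowel 'e'. The stems whose last vowel is 'e' (didem → mididem, faponnew → mifaponnew, hewsew → mihewsew) add the prefix mi-.
So gedhew → migedhew.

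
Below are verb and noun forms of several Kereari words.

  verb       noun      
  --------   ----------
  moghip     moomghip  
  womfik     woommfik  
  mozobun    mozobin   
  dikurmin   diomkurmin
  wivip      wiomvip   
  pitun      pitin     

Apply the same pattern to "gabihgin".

"gabihgin" has last vowel 'i'. The stems whose last vowel is 'i' (womfik → woommfik, wivip → wiomvip, moghip → moomghip) insert -om- after the first vowel.
The other pattern: stems whose last vowel is 'u' change the last vowel to 'i'.
So gabihgin → gaombihgin.

gaombihgin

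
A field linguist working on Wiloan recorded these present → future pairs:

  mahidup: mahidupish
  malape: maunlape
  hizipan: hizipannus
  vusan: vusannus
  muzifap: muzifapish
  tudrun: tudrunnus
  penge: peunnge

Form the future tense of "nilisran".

muzifap and hizipan both have last vowel 'a' yet inflect differently (muzifapish, hizipannus), so the last vowel is not what conditions the rule; the final letter is.
"nilisran" ends in -n. The stems ending in -n (hizipan → hizipannus, vusan → vusannus, tudrun → tudrunnus) double the final consonant and add -us.
So nilisran → nilisrannus.

nilisrannus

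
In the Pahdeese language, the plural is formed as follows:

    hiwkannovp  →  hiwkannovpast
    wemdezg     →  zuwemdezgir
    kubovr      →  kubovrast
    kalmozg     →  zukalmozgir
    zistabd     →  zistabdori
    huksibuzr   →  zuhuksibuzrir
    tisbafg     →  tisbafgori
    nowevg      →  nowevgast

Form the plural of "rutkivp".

nowevg and kalmozg both end in -g yet inflect differently (nowevgast, zukalmozgir), so the final letter is not what conditions the rule; the second-to-last letter is.
"rutkivp" has second-to-last letter 'v'. The stems whose second-to-last letter is 'v' (kubovr → kubovrast, hiwkannovp → hiwkannovpast, nowevg → nowevgast) add -ast.
So rutkivp → rutkivpast.

rutkivpast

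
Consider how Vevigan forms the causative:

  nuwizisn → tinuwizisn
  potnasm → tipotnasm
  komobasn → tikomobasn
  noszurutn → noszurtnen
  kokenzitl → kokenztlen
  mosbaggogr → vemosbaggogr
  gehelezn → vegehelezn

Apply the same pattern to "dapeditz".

nuwizisn and noszurutn both end in -n yet inflect differently (tinuwizisn, noszurtnen), so the final letter is not what conditions the rule; the second-to-last letter is.
"dapeditz" has second-to-last letter 't'. The stems whose second-to-last letter is 't' (noszurutn → noszurtnen, kokenzitl → kokenztlen) delete the last vowel and add -en.
The other patterns: stems whose second-to-last letter is 's' add the prefix ti-; stems whose second-to-last letter is 'g' or 'z' add the prefix ve-.
So dapeditz → dapedtzen.

dapedtzen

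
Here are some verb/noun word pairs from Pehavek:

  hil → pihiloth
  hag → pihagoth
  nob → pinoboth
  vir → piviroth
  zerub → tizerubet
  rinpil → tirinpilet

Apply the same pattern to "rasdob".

"rasdob" has 2 vowels. The stems with 2 vowels (zerub → tizerubet, rinpil → tirinpilet) add ti- … -et around the stem.
The other pattern: stems with 1 vowel add pi- … -oth around the stem.
So rasdob → tirasdobet.

tirasdobet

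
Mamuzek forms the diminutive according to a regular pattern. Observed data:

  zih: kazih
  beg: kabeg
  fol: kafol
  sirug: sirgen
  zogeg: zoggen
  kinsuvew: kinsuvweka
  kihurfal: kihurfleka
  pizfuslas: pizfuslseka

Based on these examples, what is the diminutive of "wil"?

"wil" has 1 vowel. The stems with 1 vowel (zih → kazih, beg → kabeg, fol → kafol) add the prefix ka-.
The other patterns: stems with 2 vowels delete the last vowel and add -en; stems with 3 vowels delete the last vowel and add -eka.
So wil → kawil.

kawil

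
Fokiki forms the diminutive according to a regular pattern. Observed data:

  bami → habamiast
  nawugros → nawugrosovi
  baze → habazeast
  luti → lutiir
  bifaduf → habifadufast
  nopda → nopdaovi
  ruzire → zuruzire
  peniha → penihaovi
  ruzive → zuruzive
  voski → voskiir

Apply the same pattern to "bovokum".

habovokumast

baze and ruzive both end in -e yet inflect differently (habazeast, zuruzive), so the final letter is not what conditions the rule; the first letter is.
"bovokum" begins with b-. The stems beginning with b- (bifaduf → habifadufast, bami → habamiast, baze → habazeast) add ha- … -ast around the stem.
So bovokum → habovokumast.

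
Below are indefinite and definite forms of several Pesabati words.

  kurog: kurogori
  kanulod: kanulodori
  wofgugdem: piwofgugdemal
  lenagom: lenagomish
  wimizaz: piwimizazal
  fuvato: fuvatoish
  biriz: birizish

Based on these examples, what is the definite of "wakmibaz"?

piwakmibazal

wofgugdem and lenagom both end in -m yet inflect differently (piwofgugdemal, lenagomish), so the final letter is not what conditions the rule; the first letter is.
"wakmibaz" begins with w-. The stems beginning with w- (wimizaz → piwimizazal, wofgugdem → piwofgugdemal) add pi- … -al around the stem.
The other patterns: stems beginning with k- add -ori; stems beginning with b-, f- or l- add -ish.
So wakmibaz → piwakmibazal.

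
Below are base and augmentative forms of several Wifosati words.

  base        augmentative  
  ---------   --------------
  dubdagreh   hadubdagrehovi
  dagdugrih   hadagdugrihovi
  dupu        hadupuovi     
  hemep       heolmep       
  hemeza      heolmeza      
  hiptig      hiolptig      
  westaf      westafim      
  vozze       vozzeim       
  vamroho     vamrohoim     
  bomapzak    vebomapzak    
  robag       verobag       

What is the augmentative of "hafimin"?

hiptig and robag both end in -g yet inflect differently (hiolptig, verobag), so the final letter is not what conditions the rule; the first letter is.
"hafimin" begins with h-. The stems beginning with h- (hemep → heolmep, hemeza → heolmeza, hiptig → hiolptig) insert -ol- after the first vowel.
So hafimin → haolfimin.

haolfimin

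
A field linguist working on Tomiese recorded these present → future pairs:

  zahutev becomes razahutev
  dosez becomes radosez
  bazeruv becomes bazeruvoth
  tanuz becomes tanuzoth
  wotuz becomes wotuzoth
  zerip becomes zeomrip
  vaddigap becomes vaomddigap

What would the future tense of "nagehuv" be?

nagehuvoth

zahutev and bazeruv both end in -v yet inflect differently (razahutev, bazeruvoth), so the final letter is not what conditions the rule; the last vowel is.
"nagehuv" has last vowel 'u'. The stems whose last vowel is 'u' (bazeruv → bazeruvoth, tanuz → tanuzoth, wotuz → wotuzoth) add -oth.
So nagehuv → nagehuvoth.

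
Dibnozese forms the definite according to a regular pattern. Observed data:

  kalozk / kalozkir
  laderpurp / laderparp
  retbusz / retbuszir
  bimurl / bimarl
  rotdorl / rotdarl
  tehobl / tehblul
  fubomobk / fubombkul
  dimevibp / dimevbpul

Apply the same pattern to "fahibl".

fahblul

"fahibl" has second-to-last letter 'b'. The stems whose second-to-last letter is 'b' (fubomobk → fubombkul, tehobl → tehblul, dimevibp → dimevbpul) delete the last vowel and add -ul.
The other patterns: stems whose second-to-last letter is 'r' change the last vowel to 'a'; stems whose second-to-last letter is 's' or 'z' add -ir.
So fahibl → fahblul.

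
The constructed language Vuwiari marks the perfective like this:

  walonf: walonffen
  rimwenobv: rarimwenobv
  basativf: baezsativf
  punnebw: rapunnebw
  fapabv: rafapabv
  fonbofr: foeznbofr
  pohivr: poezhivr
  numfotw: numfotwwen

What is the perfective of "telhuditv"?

numfotw and punnebw both end in -w yet inflect differently (numfotwwen, rapunnebw), so the final letter is not what conditions the rule; the second-to-last letter is.
"telhuditv" has second-to-last letter 't'. The one such stem in the data (numfotw → numfotwwen) doubles the final consonant and adds -en (as does walonf), so the same rule applies.
So telhuditv → telhuditvven.

telhuditvven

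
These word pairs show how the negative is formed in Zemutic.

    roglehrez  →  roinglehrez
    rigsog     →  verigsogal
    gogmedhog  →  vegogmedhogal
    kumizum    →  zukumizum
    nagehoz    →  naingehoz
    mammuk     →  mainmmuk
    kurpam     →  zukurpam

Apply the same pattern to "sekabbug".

vesekabbugal

kumizum and mammuk both have last vowel 'u' yet inflect differently (zukumizum, mainmmuk), so the last vowel is not what conditions the rule; the final letter is.
"sekabbug" ends in -g. The stems ending in -g (rigsog → verigsogal, gogmedhog → vegogmedhogal) add ve- … -al around the stem.
The other patterns: stems ending in -m add the prefix zu-; stems ending in -k or -z insert -in- after the first vowel.
So sekabbug → vesekabbugal.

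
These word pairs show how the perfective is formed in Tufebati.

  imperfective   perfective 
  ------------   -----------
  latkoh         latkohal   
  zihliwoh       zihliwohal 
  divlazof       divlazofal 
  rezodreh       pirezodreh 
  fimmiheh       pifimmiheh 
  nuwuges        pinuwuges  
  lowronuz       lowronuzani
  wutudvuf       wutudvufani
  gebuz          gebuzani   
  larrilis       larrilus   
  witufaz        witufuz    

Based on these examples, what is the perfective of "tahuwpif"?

latkoh and rezodreh both end in -h yet inflect differently (latkohal, pirezodreh), so the final letter is not what conditions the rule; the last vowel is.
"tahuwpif" has last vowel 'i'. The one such stem in the data (larrilis → larrilus) changes the last vowel to 'u' (as does witufaz), so the same rule applies.
The other patterns: stems whose last vowel is 'o' add -al; stems whose last vowel is 'e' add the prefix pi-; stems whose last vowel is 'u' add -ani.
So tahuwpif → tahuwpuf.

tahuwpuf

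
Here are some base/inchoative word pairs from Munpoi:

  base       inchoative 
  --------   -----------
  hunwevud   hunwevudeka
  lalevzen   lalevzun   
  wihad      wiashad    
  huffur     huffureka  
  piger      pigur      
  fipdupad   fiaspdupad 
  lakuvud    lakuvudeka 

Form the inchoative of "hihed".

hunwevud and fipdupad both end in -d yet inflect differently (hunwevudeka, fiaspdupad), so the final letter is not what conditions the rule; the last vowel is.
"hihed" has last vowel 'e'. The stems whose last vowel is 'e' (lalevzen → lalevzun, piger → pigur) change the last vowel to 'u'.
The other patterns: stems whose last vowel is 'u' add -eka; stems whose last vowel is 'a' insert -as- after the first vowel.
So hihed → hihud.

hihud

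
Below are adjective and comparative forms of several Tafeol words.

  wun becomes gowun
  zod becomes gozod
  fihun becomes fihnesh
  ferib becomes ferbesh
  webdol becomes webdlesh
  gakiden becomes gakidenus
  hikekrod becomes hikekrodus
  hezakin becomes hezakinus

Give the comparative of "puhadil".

puhadilus

wun and fihun both end in -n yet inflect differently (gowun, fihnesh), so the final letter is not what conditions the rule; the number of vowels is.
"puhadil" has 3 vowels. The stems with 3 vowels (gakiden → gakidenus, hikekrod → hikekrodus, hezakin → hezakinus) add -us.
The other patterns: stems with 1 vowel add the prefix go-; stems with 2 vowels delete the last vowel and add -esh.
So puhadil → puhadilus.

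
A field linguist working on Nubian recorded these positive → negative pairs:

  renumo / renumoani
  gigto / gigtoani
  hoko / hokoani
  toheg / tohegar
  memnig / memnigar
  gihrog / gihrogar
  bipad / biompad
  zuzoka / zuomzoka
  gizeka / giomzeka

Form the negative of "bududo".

renumo and gihrog both have last vowel 'o' yet inflect differently (renumoani, gihrogar), so the last vowel is not what conditions the rule; the final letter is.
"bududo" ends in -o. The stems ending in -o (renumo → renumoani, gigto → gigtoani, hoko → hokoani) add -ani.
So bududo → bududoani.

bududoani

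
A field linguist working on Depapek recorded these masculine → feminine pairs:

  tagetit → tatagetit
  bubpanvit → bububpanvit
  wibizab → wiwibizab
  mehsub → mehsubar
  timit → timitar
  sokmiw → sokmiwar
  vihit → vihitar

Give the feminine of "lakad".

wibizab and mehsub both end in -b yet inflect differently (wiwibizab, mehsubar), so the final letter is not what conditions the rule; the number of vowels is.
"lakad" has 2 vowels. The stems with 2 vowels (mehsub → mehsubar, timit → timitar, sokmiw → sokmiwar) add -ar.
The other pattern: stems with 3 vowels repeat the first consonant+vowel as a prefix.
So lakad → lakadar.

lakadar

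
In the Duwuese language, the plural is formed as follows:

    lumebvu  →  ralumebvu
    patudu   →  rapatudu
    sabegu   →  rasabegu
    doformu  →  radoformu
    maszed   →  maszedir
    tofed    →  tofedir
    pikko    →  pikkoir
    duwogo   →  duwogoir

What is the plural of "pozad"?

pozadir

"pozad" ends in -d. The stems ending in -d (maszed → maszedir, tofed → tofedir) add -ir.
So pozad → pozadir.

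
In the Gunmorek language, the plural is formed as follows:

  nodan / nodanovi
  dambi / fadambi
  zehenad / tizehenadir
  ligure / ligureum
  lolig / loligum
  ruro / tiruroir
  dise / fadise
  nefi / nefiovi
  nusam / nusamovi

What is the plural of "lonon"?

lononum

dambi and nefi both end in -i yet inflect differently (fadambi, nefiovi), so the final letter is not what conditions the rule; the first letter is.
"lonon" begins with l-. The stems beginning with l- (ligure → ligureum, lolig → loligum) add -um.
The other patterns: stems beginning with d- add the prefix fa-; stems beginning with n- add -ovi; stems beginning with r- or z- add ti- … -ir around the stem.
So lonon → lononum.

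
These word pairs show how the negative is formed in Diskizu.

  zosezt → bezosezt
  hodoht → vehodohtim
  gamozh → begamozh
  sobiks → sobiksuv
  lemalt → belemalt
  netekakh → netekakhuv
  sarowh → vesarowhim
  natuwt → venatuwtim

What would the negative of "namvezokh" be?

"namvezokh" has second-to-last letter 'k'. The stems whose second-to-last letter is 'k' (netekakh → netekakhuv, sobiks → sobiksuv) add -uv.
The other patterns: stems whose second-to-last letter is 'h' or 'w' add ve- … -im around the stem; stems whose second-to-last letter is 'l' or 'z' add the prefix be-.
So namvezokh → namvezokhuv.

namvezokhuv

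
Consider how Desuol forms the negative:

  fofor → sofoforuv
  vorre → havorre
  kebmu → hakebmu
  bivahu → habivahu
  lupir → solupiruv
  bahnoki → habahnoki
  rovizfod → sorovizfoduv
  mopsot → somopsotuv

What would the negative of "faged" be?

sofageduv

bahnoki and lupir both have last vowel 'i' yet inflect differently (habahnoki, solupiruv), so the last vowel is not what conditions the rule; whether the stem ends in a vowel or a consonant is.
"faged" ends in a consonant. The stems ending in a consonant (fofor → sofoforuv, rovizfod → sorovizfoduv, mopsot → somopsotuv) add so- … -uv around the stem.
So faged → sofageduv.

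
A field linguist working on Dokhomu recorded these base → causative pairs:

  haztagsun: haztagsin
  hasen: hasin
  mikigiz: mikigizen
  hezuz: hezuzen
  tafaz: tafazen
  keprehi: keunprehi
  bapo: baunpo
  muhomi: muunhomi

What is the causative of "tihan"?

tihin

"tihan" ends in -n. The stems ending in -n (haztagsun → haztagsin, hasen → hasin) change the last vowel to 'i'.
So tihan → tihin.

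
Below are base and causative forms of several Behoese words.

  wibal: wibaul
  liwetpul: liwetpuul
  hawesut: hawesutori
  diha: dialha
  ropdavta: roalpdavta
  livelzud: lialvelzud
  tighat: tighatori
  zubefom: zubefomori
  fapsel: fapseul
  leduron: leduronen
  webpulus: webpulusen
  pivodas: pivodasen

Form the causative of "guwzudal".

guwzudaul

liwetpul and hawesut both have last vowel 'u' yet inflect differently (liwetpuul, hawesutori), so the last vowel is not what conditions the rule; the final letter is.
"guwzudal" ends in -l. The stems ending in -l (liwetpul → liwetpuul, fapsel → fapseul, wibal → wibaul) drop the final letter and add -ul.
The other patterns: stems ending in -m or -t add -ori; stems ending in -n or -s add -en; stems ending in -a or -d insert -al- after the first vowel.
So guwzudal → guwzudaul.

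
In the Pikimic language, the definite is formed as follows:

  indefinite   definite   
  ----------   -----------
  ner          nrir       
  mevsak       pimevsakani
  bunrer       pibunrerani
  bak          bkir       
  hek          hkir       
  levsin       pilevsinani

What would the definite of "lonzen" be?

"lonzen" has 2 vowels. The stems with 2 vowels (mevsak → pimevsakani, bunrer → pibunrerani, levsin → pilevsinani) add pi- … -ani around the stem.
The other pattern: stems with 1 vowel delete the last vowel and add -ir.
So lonzen → pilonzenani.

pilonzenani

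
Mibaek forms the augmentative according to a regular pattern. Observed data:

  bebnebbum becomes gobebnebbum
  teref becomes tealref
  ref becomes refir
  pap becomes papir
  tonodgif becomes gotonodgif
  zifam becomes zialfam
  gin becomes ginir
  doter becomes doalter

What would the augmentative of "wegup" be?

"wegup" has 2 vowels. The stems with 2 vowels (zifam → zialfam, teref → tealref, doter → doalter) insert -al- after the first vowel.
The other patterns: stems with 1 vowel add -ir; stems with 3 vowels add the prefix go-.
So wegup → wealgup.

wealgup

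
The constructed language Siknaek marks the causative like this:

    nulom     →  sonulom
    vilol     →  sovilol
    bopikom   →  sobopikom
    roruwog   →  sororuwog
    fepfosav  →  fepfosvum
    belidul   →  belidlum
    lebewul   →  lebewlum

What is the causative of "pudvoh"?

vilol and belidul both end in -l yet inflect differently (sovilol, belidlum), so the final letter is not what conditions the rule; the last vowel is.
"pudvoh" has last vowel 'o'. The stems whose last vowel is 'o' (nulom → sonulom, vilol → sovilol, bopikom → sobopikom) add the prefix so-.
The other pattern: stems whose last vowel is 'a' or 'u' delete the last vowel and add -um.
So pudvoh → sopudvoh.

sopudvoh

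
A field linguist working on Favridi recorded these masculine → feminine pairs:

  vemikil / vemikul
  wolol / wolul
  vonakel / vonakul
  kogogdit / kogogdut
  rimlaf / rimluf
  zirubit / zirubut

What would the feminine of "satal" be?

satul

Every pair shown (vemikil → vemikul, wolol → wolul, vonakel → vonakul, …) follows the same rule: change the last vowel to 'u'.
So satal → satul.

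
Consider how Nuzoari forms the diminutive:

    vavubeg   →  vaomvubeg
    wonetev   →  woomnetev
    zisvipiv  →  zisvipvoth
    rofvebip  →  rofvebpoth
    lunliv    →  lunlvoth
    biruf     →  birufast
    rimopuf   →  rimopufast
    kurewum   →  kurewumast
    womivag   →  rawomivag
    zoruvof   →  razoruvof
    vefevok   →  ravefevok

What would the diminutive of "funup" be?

wonetev and zisvipiv both end in -v yet inflect differently (woomnetev, zisvipvoth), so the final letter is not what conditions the rule; the last vowel is.
"funup" has last vowel 'u'. The stems whose last vowel is 'u' (biruf → birufast, rimopuf → rimopufast, kurewum → kurewumast) add -ast.
The other patterns: stems whose last vowel is 'e' insert -om- after the first vowel; stems whose last vowel is 'i' delete the last vowel and add -oth; stems whose last vowel is 'a' or 'o' add the prefix ra-.
So funup → funupast.

funupast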